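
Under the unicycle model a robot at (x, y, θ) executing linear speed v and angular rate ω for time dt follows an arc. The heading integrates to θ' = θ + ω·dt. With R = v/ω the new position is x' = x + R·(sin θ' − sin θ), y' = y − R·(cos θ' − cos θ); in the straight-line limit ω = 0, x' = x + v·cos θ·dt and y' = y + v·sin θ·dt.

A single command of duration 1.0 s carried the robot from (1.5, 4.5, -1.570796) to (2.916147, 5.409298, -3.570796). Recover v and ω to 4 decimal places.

Δθ = -3.570796 − -1.570796 = -2.000000
ω = Δθ/dt = -2.000000/1.0 = -2.0000
R = Δx/(sin θ' − sin θ) = 1.0000
v = R·ω = 1.0000·-2.0000 = -2.0000

v = -2.0000, ω = -2.0000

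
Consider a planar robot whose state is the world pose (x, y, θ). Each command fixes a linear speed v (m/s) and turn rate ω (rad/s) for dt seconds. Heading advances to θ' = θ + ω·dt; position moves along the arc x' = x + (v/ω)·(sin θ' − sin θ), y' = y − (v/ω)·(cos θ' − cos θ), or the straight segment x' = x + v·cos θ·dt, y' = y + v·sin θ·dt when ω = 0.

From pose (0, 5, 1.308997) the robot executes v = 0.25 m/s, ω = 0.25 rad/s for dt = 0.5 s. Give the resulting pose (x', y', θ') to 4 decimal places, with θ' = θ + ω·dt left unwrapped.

θ' = 1.3090 + 0.25·0.5 = 1.4340
R = v/ω = 0.25/0.25 = 1.0000
x' = 0 + 1.0000·(sin 1.4340 − sin 1.3090) = 0.0247
y' = 5 − 1.0000·(cos 1.4340 − cos 1.3090) = 5.1224

(0.0247, 5.1224, 1.4340)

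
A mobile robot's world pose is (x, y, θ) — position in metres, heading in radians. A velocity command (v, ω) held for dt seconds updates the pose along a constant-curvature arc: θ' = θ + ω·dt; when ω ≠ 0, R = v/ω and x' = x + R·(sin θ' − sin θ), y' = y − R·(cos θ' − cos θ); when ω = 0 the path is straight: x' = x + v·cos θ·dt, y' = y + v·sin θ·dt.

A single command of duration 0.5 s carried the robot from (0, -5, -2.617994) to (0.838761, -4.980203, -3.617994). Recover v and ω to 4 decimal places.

v = -1.7500, ω = -2.0000

Δθ = -3.617994 − -2.617994 = -1.000000
ω = Δθ/dt = -1.000000/0.5 = -2.0000
R = Δx/(sin θ' − sin θ) = 0.8750
v = R·ω = 0.8750·-2.0000 = -1.7500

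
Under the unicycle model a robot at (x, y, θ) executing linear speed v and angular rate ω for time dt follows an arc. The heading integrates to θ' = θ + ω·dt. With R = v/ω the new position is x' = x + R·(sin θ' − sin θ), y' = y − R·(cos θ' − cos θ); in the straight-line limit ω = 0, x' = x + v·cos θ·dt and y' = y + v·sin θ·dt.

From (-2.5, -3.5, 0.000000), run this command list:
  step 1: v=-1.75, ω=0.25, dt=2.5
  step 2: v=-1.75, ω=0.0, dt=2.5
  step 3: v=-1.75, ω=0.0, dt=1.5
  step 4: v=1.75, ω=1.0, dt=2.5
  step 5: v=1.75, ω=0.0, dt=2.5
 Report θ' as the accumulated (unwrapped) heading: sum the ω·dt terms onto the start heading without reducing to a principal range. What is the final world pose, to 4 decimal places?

(-17.6417, -5.6774, 3.1250)

step 1: θ'=0.6250 (R=-7.0000) → pose (-6.5957, -4.8233, 0.6250)
step 2: θ'=0.6250 (straight) → pose (-10.1436, -7.3831, 0.6250)
step 3: θ'=0.6250 (straight) → pose (-12.2724, -8.9189, 0.6250)
step 4: θ'=3.1250 (R=1.7500) → pose (-13.2673, -5.7500, 3.1250)
step 5: θ'=3.1250 (straight) → pose (-17.6417, -5.6774, 3.1250)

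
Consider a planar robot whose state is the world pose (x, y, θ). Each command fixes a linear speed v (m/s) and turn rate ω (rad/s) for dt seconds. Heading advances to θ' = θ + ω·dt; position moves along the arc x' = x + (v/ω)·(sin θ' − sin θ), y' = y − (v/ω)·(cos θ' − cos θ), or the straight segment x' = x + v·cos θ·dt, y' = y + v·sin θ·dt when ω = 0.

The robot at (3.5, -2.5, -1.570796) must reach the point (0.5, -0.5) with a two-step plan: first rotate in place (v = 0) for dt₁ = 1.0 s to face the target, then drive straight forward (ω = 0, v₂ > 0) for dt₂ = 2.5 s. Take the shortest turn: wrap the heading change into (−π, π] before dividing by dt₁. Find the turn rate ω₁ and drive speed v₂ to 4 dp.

heading to target = atan2(-0.5−-2.5, 0.5−3.5) = 2.5536
Δθ = wrap(2.5536 − -1.5708) = -2.1588; ω₁ = Δθ/dt₁ = -2.1588
distance = √((0.5−3.5)² + (-0.5−-2.5)²) = 3.6056; v₂ = distance/dt₂ = 1.4422

ω₁ = -2.1588, v₂ = 1.4422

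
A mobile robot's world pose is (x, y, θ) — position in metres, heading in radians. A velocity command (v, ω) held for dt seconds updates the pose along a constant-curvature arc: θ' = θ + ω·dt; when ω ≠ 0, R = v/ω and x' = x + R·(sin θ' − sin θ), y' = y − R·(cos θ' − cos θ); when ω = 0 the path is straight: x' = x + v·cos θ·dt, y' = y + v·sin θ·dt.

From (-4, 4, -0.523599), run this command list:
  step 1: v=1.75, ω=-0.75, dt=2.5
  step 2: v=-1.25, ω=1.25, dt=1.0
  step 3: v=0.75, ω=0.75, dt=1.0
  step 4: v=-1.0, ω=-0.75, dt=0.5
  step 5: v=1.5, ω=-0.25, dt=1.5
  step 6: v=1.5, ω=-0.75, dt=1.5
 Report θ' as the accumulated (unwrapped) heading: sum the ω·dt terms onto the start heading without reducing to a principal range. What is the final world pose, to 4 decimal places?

step 1: θ'=-2.3986 (R=-2.3333) → pose (-3.5882, 0.2609, -2.3986)
step 2: θ'=-1.1486 (R=-1.0000) → pose (-3.3525, 1.4071, -1.1486)
step 3: θ'=-0.3986 (R=1.0000) → pose (-2.8284, 0.8953, -0.3986)
step 4: θ'=-0.7736 (R=1.3333) → pose (-3.2425, 1.1702, -0.7736)
step 5: θ'=-1.1486 (R=-6.0000) → pose (-1.9617, -0.6636, -1.1486)
step 6: θ'=-2.2736 (R=-2.0000) → pose (-2.2600, -2.7758, -2.2736)

(-2.2600, -2.7758, -2.2736)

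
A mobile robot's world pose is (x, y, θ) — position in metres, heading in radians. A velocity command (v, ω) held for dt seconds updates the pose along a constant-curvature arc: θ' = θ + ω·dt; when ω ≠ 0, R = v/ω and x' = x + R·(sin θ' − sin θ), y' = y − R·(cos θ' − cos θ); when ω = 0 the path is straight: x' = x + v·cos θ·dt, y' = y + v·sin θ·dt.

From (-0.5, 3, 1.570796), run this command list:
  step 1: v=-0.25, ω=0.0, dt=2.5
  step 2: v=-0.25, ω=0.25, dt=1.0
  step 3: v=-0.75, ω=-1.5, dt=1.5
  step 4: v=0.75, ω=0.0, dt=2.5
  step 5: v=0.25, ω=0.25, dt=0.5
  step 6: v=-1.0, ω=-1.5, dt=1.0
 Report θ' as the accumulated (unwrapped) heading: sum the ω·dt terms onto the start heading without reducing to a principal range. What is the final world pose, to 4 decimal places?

(0.2112, 1.5144, -1.8042)

step 1: θ'=1.5708 (straight) → pose (-0.5000, 2.3750, 1.5708)
step 2: θ'=1.8208 (R=-1.0000) → pose (-0.4689, 2.1276, 1.8208)
step 3: θ'=-0.4292 (R=0.5000) → pose (-1.1614, 1.5492, -0.4292)
step 4: θ'=-0.4292 (straight) → pose (0.5435, 0.7690, -0.4292)
step 5: θ'=-0.3042 (R=1.0000) → pose (0.6601, 0.7242, -0.3042)
step 6: θ'=-1.8042 (R=0.6667) → pose (0.2112, 1.5144, -1.8042)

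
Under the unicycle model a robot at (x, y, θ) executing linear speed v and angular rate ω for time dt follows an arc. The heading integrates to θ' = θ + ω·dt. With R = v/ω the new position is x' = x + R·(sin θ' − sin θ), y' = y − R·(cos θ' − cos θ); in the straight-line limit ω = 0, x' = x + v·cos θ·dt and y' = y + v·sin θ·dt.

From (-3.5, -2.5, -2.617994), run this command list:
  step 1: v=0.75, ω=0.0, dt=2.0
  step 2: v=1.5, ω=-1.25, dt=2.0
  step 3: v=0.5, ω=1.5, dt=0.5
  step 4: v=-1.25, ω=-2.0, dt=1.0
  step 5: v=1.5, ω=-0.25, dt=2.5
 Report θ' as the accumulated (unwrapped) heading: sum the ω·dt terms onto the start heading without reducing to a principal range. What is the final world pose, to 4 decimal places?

step 1: θ'=-2.6180 (straight) → pose (-4.7990, -3.2500, -2.6180)
step 2: θ'=-5.1180 (R=-1.2000) → pose (-6.5017, -1.7373, -5.1180)
step 3: θ'=-4.3680 (R=0.3333) → pose (-6.4942, -1.4932, -4.3680)
step 4: θ'=-6.3680 (R=0.6250) → pose (-7.1354, -2.3270, -6.3680)
step 5: θ'=-6.9930 (R=-6.0000) → pose (-3.7336, -3.7545, -6.9930)

(-3.7336, -3.7545, -6.9930)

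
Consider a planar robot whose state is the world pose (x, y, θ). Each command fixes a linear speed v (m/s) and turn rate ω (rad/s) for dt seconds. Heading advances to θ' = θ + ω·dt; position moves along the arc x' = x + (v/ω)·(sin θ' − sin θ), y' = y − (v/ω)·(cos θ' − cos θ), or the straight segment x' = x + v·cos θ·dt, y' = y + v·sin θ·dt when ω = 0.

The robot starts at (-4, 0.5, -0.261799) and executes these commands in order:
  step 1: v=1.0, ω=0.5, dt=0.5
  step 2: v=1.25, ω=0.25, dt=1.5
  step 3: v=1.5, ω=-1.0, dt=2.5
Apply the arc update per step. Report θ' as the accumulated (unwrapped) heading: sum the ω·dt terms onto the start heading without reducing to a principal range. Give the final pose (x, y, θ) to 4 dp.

step 1: θ'=-0.0118 (R=2.0000) → pose (-3.5060, 0.4320, -0.0118)
step 2: θ'=0.3632 (R=5.0000) → pose (-1.6706, 0.7578, 0.3632)
step 3: θ'=-2.1368 (R=-1.5000) → pose (0.1284, -1.4487, -2.1368)

(0.1284, -1.4487, -2.1368)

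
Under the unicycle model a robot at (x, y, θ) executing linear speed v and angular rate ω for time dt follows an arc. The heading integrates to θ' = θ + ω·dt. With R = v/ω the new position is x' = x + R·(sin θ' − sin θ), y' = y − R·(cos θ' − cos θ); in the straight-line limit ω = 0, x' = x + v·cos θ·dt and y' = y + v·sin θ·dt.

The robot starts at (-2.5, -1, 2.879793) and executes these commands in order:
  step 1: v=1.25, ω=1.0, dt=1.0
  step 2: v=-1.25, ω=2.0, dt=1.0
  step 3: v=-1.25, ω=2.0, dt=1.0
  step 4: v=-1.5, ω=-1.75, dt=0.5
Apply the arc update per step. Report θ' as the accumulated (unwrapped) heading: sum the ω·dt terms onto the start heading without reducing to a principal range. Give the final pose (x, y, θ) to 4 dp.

(-5.0007, -1.5023, 7.0048)

step 1: θ'=3.8798 (R=1.2500) → pose (-3.6647, -1.2828, 3.8798)
step 2: θ'=5.8798 (R=-0.6250) → pose (-3.8400, -0.2457, 5.8798)
step 3: θ'=7.8798 (R=-0.6250) → pose (-4.7101, -0.8366, 7.8798)
step 4: θ'=7.0048 (R=0.8571) → pose (-5.0007, -1.5023, 7.0048)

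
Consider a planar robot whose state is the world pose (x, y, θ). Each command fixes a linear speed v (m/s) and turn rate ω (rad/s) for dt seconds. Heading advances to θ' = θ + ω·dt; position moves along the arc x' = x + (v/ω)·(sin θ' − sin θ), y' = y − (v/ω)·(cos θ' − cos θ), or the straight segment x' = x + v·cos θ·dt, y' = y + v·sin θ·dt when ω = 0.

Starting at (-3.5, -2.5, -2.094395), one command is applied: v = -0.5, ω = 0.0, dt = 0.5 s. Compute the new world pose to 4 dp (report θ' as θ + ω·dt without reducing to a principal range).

θ' = -2.0944 + 0.0·0.5 = -2.0944
ω = 0 → straight: x' = -3.5 + -0.5·cos(-2.0944)·0.5 = -3.3750
y' = -2.5 + -0.5·sin(-2.0944)·0.5 = -2.2835

(-3.3750, -2.2835, -2.0944)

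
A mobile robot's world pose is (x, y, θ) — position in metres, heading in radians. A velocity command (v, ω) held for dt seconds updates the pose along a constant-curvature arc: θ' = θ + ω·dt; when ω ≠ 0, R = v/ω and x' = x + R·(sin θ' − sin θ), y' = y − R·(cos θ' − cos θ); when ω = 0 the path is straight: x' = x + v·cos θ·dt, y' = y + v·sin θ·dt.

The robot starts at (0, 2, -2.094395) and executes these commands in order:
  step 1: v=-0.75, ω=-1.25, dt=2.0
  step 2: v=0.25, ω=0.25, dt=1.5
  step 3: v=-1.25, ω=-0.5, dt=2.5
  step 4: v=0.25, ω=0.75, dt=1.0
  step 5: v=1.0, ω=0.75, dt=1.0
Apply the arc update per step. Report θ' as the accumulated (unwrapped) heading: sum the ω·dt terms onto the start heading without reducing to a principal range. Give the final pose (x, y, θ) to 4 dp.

(0.3579, 0.3641, -3.9694)

step 1: θ'=-4.5944 (R=0.6000) → pose (1.1154, 1.7706, -4.5944)
step 2: θ'=-4.2194 (R=1.0000) → pose (1.0033, 2.1262, -4.2194)
step 3: θ'=-5.4694 (R=2.5000) → pose (0.6183, -0.7739, -5.4694)
step 4: θ'=-4.7194 (R=0.3333) → pose (0.7093, -0.5473, -4.7194)
step 5: θ'=-3.9694 (R=1.3333) → pose (0.3579, 0.3641, -3.9694)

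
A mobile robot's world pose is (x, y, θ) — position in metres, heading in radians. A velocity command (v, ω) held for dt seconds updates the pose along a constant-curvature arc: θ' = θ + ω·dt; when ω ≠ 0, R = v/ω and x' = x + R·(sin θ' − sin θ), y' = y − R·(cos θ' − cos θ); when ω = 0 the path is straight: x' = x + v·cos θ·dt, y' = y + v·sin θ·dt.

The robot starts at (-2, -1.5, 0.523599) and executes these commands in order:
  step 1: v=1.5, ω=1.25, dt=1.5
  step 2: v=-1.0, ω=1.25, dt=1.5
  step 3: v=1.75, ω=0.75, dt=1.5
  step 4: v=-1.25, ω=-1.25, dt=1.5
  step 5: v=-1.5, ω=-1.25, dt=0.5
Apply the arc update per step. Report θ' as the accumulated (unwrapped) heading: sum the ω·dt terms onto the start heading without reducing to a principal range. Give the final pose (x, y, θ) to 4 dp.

(0.9212, -0.1847, 2.8986)

step 1: θ'=2.3986 (R=1.2000) → pose (-1.7882, 0.4230, 2.3986)
step 2: θ'=4.2736 (R=-0.8000) → pose (-0.5228, 0.6722, 4.2736)
step 3: θ'=5.3986 (R=2.3333) → pose (-0.2157, -1.7975, 5.3986)
step 4: θ'=3.5236 (R=1.0000) → pose (0.1852, -0.2359, 3.5236)
step 5: θ'=2.8986 (R=1.2000) → pose (0.9212, -0.1847, 2.8986)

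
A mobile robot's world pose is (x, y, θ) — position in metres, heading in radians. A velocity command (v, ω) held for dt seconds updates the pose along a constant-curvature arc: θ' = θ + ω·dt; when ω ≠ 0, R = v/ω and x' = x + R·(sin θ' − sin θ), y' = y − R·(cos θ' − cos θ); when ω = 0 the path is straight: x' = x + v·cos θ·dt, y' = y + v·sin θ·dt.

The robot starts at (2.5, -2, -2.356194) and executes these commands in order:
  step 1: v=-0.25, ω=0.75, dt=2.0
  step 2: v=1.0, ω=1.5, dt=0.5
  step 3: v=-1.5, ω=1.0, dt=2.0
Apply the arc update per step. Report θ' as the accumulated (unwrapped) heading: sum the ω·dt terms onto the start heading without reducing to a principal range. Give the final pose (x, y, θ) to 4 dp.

step 1: θ'=-0.8562 (R=-0.3333) → pose (2.5161, -1.5459, -0.8562)
step 2: θ'=-0.1062 (R=0.6667) → pose (2.9490, -1.7719, -0.1062)
step 3: θ'=1.8938 (R=-1.5000) → pose (1.3676, -3.7396, 1.8938)

(1.3676, -3.7396, 1.8938)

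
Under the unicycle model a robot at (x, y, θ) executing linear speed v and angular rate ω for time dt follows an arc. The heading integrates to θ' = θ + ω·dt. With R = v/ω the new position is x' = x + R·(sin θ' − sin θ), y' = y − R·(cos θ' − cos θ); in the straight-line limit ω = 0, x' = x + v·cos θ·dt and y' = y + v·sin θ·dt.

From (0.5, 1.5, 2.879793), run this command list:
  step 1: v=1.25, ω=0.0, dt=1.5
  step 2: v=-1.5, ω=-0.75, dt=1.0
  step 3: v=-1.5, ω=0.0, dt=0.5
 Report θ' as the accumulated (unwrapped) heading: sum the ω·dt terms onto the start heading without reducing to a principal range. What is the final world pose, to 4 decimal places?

step 1: θ'=2.8798 (straight) → pose (-1.3111, 1.9853, 2.8798)
step 2: θ'=2.1298 (R=2.0000) → pose (-0.1332, 1.1141, 2.1298)
step 3: θ'=2.1298 (straight) → pose (0.2646, 0.4783, 2.1298)

(0.2646, 0.4783, 2.1298)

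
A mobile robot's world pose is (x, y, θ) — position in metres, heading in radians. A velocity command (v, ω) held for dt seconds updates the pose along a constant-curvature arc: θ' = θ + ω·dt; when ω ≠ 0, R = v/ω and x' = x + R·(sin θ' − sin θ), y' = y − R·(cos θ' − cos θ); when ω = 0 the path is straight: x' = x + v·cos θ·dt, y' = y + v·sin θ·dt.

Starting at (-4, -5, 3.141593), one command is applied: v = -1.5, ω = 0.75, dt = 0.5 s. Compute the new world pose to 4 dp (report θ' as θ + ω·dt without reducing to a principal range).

θ' = 3.1416 + 0.75·0.5 = 3.5166
R = v/ω = -1.5/0.75 = -2.0000
x' = -4 + -2.0000·(sin 3.5166 − sin 3.1416) = -3.2675
y' = -5 − -2.0000·(cos 3.5166 − cos 3.1416) = -4.8610

(-3.2675, -4.8610, 3.5166)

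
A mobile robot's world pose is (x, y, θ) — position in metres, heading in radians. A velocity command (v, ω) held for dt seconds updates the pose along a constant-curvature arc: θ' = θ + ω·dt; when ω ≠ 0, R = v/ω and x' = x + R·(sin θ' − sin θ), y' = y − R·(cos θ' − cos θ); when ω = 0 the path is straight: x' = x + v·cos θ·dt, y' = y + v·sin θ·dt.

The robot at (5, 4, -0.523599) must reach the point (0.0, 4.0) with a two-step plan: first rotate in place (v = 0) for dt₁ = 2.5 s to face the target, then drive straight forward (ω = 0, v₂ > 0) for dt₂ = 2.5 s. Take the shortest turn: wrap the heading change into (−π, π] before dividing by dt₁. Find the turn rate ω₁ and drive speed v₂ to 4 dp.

ω₁ = -1.0472, v₂ = 2.0000

heading to target = atan2(4−4, 0−5) = 3.1416
Δθ = wrap(3.1416 − -0.5236) = -2.6180; ω₁ = Δθ/dt₁ = -1.0472
distance = √((0−5)² + (4−4)²) = 5.0000; v₂ = distance/dt₂ = 2.0000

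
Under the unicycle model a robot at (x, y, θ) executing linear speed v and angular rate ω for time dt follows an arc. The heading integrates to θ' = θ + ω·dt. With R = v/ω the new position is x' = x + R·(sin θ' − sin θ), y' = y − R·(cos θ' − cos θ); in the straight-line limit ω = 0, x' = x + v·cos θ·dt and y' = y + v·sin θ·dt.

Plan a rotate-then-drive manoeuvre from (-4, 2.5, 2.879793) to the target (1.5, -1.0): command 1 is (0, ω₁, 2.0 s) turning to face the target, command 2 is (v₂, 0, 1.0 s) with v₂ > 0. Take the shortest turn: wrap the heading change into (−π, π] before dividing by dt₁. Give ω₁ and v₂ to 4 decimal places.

heading to target = atan2(-1−2.5, 1.5−-4) = -0.5667
Δθ = wrap(-0.5667 − 2.8798) = 2.8367; ω₁ = Δθ/dt₁ = 1.4183
distance = √((1.5−-4)² + (-1−2.5)²) = 6.5192; v₂ = distance/dt₂ = 6.5192

ω₁ = 1.4183, v₂ = 6.5192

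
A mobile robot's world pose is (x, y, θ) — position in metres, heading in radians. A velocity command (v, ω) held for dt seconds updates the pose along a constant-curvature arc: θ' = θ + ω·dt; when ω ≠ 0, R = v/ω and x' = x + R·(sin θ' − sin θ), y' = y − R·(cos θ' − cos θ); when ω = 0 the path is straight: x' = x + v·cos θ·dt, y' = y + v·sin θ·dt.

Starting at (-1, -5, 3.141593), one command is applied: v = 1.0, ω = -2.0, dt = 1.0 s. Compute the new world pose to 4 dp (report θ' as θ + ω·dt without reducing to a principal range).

θ' = 3.1416 + -2.0·1.0 = 1.1416
R = v/ω = 1.0/-2.0 = -0.5000
x' = -1 + -0.5000·(sin 1.1416 − sin 3.1416) = -1.4546
y' = -5 − -0.5000·(cos 1.1416 − cos 3.1416) = -4.2919

(-1.4546, -4.2919, 1.1416)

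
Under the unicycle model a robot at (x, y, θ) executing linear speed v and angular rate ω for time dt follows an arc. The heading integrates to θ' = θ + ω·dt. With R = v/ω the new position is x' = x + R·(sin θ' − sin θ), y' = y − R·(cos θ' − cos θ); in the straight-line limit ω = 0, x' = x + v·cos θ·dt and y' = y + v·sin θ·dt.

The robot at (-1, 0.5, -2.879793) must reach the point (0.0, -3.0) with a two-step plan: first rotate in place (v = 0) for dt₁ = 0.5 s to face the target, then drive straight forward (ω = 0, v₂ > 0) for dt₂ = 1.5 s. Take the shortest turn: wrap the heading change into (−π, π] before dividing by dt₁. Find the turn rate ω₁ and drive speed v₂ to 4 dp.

ω₁ = 3.1746, v₂ = 2.4267

heading to target = atan2(-3−0.5, 0−-1) = -1.2925
Δθ = wrap(-1.2925 − -2.8798) = 1.5873; ω₁ = Δθ/dt₁ = 3.1746
distance = √((0−-1)² + (-3−0.5)²) = 3.6401; v₂ = distance/dt₂ = 2.4267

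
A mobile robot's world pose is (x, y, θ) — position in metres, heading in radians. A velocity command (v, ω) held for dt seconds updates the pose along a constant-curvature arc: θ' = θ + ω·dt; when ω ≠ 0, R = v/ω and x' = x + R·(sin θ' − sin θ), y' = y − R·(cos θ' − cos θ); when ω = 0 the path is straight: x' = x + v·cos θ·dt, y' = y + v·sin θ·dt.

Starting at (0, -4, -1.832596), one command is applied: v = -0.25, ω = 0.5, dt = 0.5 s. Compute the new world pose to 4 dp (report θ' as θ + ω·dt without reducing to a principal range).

θ' = -1.8326 + 0.5·0.5 = -1.5826
R = v/ω = -0.25/0.5 = -0.5000
x' = 0 + -0.5000·(sin -1.5826 − sin -1.8326) = 0.0170
y' = -4 − -0.5000·(cos -1.5826 − cos -1.8326) = -3.8765

(0.0170, -3.8765, -1.5826)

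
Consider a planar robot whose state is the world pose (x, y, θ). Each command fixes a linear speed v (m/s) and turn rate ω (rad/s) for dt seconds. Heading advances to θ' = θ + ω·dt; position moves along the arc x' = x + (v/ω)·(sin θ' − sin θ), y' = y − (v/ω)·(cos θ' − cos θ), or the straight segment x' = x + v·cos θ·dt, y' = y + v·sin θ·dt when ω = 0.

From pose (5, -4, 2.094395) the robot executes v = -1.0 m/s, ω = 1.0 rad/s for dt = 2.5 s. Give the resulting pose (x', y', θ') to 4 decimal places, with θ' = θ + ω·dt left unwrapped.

(6.8591, -3.6177, 4.5944)

θ' = 2.0944 + 1.0·2.5 = 4.5944
R = v/ω = -1.0/1.0 = -1.0000
x' = 5 + -1.0000·(sin 4.5944 − sin 2.0944) = 6.8591
y' = -4 − -1.0000·(cos 4.5944 − cos 2.0944) = -3.6177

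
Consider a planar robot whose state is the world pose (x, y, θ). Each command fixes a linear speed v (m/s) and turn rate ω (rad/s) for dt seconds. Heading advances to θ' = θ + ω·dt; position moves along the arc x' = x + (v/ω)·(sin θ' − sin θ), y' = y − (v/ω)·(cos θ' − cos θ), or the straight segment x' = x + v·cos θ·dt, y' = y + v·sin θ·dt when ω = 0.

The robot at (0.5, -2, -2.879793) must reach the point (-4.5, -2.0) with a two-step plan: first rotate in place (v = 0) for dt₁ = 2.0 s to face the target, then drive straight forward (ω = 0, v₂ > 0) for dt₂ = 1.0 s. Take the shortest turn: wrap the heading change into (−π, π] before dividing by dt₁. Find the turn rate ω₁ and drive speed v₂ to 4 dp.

heading to target = atan2(-2−-2, -4.5−0.5) = 3.1416
Δθ = wrap(3.1416 − -2.8798) = -0.2618; ω₁ = Δθ/dt₁ = -0.1309
distance = √((-4.5−0.5)² + (-2−-2)²) = 5.0000; v₂ = distance/dt₂ = 5.0000

ω₁ = -0.1309, v₂ = 5.0000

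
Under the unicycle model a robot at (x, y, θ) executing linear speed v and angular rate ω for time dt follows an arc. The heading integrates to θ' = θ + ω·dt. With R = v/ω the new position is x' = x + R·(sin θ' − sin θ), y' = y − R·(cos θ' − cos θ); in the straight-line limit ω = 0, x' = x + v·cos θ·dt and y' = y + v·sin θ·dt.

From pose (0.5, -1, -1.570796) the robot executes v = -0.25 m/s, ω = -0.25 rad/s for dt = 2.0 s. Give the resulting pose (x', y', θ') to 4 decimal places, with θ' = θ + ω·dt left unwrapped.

θ' = -1.5708 + -0.25·2.0 = -2.0708
R = v/ω = -0.25/-0.25 = 1.0000
x' = 0.5 + 1.0000·(sin -2.0708 − sin -1.5708) = 0.6224
y' = -1 − 1.0000·(cos -2.0708 − cos -1.5708) = -0.5206

(0.6224, -0.5206, -2.0708)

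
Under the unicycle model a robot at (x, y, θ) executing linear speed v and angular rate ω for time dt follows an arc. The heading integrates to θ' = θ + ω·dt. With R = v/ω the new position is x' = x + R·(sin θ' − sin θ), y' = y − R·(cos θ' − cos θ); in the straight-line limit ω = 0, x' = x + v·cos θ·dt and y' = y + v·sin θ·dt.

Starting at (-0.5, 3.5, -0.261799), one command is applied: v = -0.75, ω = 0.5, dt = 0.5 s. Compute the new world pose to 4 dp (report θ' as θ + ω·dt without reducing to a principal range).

θ' = -0.2618 + 0.5·0.5 = -0.0118
R = v/ω = -0.75/0.5 = -1.5000
x' = -0.5 + -1.5000·(sin -0.0118 − sin -0.2618) = -0.8705
y' = 3.5 − -1.5000·(cos -0.0118 − cos -0.2618) = 3.5510

(-0.8705, 3.5510, -0.0118)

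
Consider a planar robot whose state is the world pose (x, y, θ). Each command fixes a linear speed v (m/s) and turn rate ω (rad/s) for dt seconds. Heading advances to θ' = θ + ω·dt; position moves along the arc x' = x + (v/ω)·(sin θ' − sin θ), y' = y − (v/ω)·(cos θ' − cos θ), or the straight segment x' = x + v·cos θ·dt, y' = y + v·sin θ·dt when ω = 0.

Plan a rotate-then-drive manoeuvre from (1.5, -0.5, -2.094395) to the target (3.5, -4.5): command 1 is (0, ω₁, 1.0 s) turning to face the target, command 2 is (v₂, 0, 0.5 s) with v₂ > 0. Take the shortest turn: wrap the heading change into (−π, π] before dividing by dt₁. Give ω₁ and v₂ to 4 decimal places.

heading to target = atan2(-4.5−-0.5, 3.5−1.5) = -1.1071
Δθ = wrap(-1.1071 − -2.0944) = 0.9872; ω₁ = Δθ/dt₁ = 0.9872
distance = √((3.5−1.5)² + (-4.5−-0.5)²) = 4.4721; v₂ = distance/dt₂ = 8.9443

ω₁ = 0.9872, v₂ = 8.9443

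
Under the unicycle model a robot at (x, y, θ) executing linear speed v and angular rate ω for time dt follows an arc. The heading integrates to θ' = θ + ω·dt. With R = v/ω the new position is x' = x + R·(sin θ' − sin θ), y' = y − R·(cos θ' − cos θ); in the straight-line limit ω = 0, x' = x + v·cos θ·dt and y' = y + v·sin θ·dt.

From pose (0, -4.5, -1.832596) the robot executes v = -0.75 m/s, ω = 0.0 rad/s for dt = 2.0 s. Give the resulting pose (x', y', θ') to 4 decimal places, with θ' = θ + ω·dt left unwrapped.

θ' = -1.8326 + 0.0·2.0 = -1.8326
ω = 0 → straight: x' = 0 + -0.75·cos(-1.8326)·2.0 = 0.3882
y' = -4.5 + -0.75·sin(-1.8326)·2.0 = -3.0511

(0.3882, -3.0511, -1.8326)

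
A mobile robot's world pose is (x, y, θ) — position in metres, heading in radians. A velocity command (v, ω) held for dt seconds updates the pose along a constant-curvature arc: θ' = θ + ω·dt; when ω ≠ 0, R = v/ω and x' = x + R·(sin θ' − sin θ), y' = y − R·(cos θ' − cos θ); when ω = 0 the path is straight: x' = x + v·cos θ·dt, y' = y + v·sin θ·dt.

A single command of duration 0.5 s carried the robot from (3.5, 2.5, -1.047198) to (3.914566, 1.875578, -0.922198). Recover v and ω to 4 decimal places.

Δθ = -0.922198 − -1.047198 = 0.125000
ω = Δθ/dt = 0.125000/0.5 = 0.2500
R = −Δy/(cos θ' − cos θ) = 6.0000
v = R·ω = 6.0000·0.2500 = 1.5000

v = 1.5000, ω = 0.2500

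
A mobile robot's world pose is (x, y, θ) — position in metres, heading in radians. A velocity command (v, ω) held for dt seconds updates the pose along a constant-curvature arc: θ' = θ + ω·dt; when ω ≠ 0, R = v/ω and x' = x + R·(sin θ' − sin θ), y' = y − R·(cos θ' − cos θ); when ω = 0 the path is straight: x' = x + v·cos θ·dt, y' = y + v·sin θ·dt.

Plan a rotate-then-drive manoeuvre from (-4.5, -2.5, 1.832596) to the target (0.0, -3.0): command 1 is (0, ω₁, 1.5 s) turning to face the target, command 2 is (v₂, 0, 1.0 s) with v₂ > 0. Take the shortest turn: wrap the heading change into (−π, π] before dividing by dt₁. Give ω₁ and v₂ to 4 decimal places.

ω₁ = -1.2955, v₂ = 4.5277

heading to target = atan2(-3−-2.5, 0−-4.5) = -0.1107
Δθ = wrap(-0.1107 − 1.8326) = -1.9433; ω₁ = Δθ/dt₁ = -1.2955
distance = √((0−-4.5)² + (-3−-2.5)²) = 4.5277; v₂ = distance/dt₂ = 4.5277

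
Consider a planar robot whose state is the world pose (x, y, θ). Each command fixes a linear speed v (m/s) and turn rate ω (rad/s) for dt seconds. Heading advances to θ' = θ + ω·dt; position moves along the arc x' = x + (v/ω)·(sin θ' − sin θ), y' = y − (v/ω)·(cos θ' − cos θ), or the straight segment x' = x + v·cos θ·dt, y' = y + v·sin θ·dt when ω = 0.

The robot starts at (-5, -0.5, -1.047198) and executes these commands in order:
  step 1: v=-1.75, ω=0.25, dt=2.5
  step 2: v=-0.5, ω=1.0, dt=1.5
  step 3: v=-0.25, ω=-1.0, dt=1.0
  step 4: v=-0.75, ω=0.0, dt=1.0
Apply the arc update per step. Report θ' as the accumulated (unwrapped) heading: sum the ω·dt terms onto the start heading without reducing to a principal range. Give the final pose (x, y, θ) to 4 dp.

step 1: θ'=-0.4222 (R=-7.0000) → pose (-8.1938, 2.3853, -0.4222)
step 2: θ'=1.0778 (R=-0.5000) → pose (-8.8392, 2.1659, 1.0778)
step 3: θ'=0.0778 (R=0.2500) → pose (-9.0400, 2.0349, 0.0778)
step 4: θ'=0.0778 (straight) → pose (-9.7877, 1.9767, 0.0778)

(-9.7877, 1.9767, 0.0778)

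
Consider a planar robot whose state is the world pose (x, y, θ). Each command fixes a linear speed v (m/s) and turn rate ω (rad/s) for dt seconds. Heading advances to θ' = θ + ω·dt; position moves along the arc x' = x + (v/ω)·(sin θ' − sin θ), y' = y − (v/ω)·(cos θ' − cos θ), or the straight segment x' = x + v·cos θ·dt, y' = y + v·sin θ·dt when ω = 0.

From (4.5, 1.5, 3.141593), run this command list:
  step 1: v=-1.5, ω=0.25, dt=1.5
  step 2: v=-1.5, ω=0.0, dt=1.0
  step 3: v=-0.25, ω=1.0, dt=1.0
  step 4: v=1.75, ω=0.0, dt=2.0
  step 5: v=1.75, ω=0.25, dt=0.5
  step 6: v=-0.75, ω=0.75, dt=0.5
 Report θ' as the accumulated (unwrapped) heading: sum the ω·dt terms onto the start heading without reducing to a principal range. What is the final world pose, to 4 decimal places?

step 1: θ'=3.5166 (R=-6.0000) → pose (6.6976, 1.9170, 3.5166)
step 2: θ'=3.5166 (straight) → pose (8.0934, 2.4664, 3.5166)
step 3: θ'=4.5166 (R=-0.2500) → pose (8.2471, 2.6504, 4.5166)
step 4: θ'=4.5166 (straight) → pose (7.5661, -0.7828, 4.5166)
step 5: θ'=4.6416 (R=7.0000) → pose (7.4499, -1.6494, 4.6416)
step 6: θ'=5.0166 (R=-1.0000) → pose (7.4065, -1.2792, 5.0166)

(7.4065, -1.2792, 5.0166)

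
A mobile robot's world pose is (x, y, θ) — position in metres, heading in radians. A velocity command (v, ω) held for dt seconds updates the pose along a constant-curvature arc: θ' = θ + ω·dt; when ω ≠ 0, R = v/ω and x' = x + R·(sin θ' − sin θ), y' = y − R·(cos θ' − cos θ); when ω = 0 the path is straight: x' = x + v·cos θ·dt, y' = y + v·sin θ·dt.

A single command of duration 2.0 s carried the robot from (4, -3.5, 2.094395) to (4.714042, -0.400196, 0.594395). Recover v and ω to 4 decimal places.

Δθ = 0.594395 − 2.094395 = -1.500000
ω = Δθ/dt = -1.500000/2.0 = -0.7500
R = −Δy/(cos θ' − cos θ) = -2.3333
v = R·ω = -2.3333·-0.7500 = 1.7500

v = 1.7500, ω = -0.7500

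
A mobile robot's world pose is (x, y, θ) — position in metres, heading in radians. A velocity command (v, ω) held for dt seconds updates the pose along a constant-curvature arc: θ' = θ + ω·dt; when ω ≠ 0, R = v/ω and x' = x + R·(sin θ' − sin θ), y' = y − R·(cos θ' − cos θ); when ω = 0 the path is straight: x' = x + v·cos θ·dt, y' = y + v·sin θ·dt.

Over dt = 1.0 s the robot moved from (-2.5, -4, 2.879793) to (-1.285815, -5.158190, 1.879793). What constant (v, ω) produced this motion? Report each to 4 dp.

v = -1.7500, ω = -1.0000

Δθ = 1.879793 − 2.879793 = -1.000000
ω = Δθ/dt = -1.000000/1.0 = -1.0000
R = Δx/(sin θ' − sin θ) = 1.7500
v = R·ω = 1.7500·-1.0000 = -1.7500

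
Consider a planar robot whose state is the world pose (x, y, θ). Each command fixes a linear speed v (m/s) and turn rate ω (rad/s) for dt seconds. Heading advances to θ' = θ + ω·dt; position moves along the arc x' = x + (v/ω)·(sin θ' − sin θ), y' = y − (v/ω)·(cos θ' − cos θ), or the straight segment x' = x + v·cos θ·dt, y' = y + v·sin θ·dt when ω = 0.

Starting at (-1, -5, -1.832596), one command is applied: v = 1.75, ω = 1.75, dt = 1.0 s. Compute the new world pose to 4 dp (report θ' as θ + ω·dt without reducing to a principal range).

θ' = -1.8326 + 1.75·1.0 = -0.0826
R = v/ω = 1.75/1.75 = 1.0000
x' = -1 + 1.0000·(sin -0.0826 − sin -1.8326) = -0.1166
y' = -5 − 1.0000·(cos -0.0826 − cos -1.8326) = -6.2554

(-0.1166, -6.2554, -0.0826)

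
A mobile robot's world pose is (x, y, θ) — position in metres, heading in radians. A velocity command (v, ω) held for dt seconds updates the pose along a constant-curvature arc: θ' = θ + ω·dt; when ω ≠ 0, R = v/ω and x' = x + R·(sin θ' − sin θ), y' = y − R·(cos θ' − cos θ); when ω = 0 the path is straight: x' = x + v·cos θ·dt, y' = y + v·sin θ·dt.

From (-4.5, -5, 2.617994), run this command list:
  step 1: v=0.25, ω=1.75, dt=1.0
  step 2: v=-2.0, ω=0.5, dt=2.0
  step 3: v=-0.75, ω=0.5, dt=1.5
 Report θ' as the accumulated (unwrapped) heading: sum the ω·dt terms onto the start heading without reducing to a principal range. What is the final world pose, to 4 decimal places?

step 1: θ'=4.3680 (R=0.1429) → pose (-4.7059, -5.0755, 4.3680)
step 2: θ'=5.3680 (R=-4.0000) → pose (-5.3003, -1.2864, 5.3680)
step 3: θ'=6.1180 (R=-1.5000) → pose (-6.2427, -0.7213, 6.1180)

(-6.2427, -0.7213, 6.1180)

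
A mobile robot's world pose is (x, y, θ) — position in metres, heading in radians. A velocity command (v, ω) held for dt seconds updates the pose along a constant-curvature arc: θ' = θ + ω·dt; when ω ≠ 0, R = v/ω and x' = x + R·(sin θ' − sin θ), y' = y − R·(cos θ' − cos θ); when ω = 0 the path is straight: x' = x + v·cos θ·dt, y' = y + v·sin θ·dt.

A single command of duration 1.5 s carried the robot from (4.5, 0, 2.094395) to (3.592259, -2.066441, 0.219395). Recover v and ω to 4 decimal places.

v = -1.7500, ω = -1.2500

Δθ = 0.219395 − 2.094395 = -1.875000
ω = Δθ/dt = -1.875000/1.5 = -1.2500
R = −Δy/(cos θ' − cos θ) = 1.4000
v = R·ω = 1.4000·-1.2500 = -1.7500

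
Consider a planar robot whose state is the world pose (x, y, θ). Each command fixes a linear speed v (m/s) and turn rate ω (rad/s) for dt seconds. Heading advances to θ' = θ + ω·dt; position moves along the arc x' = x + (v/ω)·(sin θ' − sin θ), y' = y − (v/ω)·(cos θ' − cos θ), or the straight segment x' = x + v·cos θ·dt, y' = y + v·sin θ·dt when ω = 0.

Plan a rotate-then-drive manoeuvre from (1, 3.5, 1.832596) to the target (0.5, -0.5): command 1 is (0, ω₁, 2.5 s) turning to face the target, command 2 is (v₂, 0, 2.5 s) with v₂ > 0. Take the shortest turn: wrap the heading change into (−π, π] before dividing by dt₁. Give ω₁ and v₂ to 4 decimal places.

ω₁ = 1.1022, v₂ = 1.6125

heading to target = atan2(-0.5−3.5, 0.5−1) = -1.6952
Δθ = wrap(-1.6952 − 1.8326) = 2.7554; ω₁ = Δθ/dt₁ = 1.1022
distance = √((0.5−1)² + (-0.5−3.5)²) = 4.0311; v₂ = distance/dt₂ = 1.6125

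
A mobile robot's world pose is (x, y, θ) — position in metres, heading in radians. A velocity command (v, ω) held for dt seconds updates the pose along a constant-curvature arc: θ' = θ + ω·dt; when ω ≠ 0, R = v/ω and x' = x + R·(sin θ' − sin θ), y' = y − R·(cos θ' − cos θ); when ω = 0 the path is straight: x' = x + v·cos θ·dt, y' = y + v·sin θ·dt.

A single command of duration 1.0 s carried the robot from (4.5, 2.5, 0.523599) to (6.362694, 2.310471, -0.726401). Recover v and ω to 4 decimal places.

Δθ = -0.726401 − 0.523599 = -1.250000
ω = Δθ/dt = -1.250000/1.0 = -1.2500
R = Δx/(sin θ' − sin θ) = -1.6000
v = R·ω = -1.6000·-1.2500 = 2.0000

v = 2.0000, ω = -1.2500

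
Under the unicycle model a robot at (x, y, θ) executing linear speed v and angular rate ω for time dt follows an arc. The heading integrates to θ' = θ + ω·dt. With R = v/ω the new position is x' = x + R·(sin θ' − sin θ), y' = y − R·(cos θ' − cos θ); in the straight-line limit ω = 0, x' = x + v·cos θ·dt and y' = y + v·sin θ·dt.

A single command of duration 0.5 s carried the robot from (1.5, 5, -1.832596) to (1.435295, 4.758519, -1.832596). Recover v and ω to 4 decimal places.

Δθ = -1.832596 − -1.832596 = 0.000000
ω = Δθ/dt = 0.000000/0.5 = 0.0000
ω = 0 → v = (Δx·cos θ + Δy·sin θ)/dt = 0.5000

v = 0.5000, ω = 0.0000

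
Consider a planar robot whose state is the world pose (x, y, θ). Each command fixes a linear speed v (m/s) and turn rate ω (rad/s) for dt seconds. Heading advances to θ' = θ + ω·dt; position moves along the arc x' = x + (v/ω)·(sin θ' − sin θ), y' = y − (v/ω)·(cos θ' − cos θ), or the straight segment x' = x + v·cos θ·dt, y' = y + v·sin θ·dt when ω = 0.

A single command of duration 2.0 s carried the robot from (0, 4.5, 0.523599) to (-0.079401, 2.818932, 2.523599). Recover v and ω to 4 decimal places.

v = -1.0000, ω = 1.0000

Δθ = 2.523599 − 0.523599 = 2.000000
ω = Δθ/dt = 2.000000/2.0 = 1.0000
R = −Δy/(cos θ' − cos θ) = -1.0000
v = R·ω = -1.0000·1.0000 = -1.0000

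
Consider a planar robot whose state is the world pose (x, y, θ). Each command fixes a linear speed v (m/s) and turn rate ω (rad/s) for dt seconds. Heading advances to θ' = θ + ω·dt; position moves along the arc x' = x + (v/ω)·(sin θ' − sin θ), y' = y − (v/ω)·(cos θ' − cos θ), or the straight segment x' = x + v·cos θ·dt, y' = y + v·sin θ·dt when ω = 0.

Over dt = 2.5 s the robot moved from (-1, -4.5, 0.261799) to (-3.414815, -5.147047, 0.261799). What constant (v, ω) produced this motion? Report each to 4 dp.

Δθ = 0.261799 − 0.261799 = 0.000000
ω = Δθ/dt = 0.000000/2.5 = 0.0000
ω = 0 → v = (Δx·cos θ + Δy·sin θ)/dt = -1.0000

v = -1.0000, ω = 0.0000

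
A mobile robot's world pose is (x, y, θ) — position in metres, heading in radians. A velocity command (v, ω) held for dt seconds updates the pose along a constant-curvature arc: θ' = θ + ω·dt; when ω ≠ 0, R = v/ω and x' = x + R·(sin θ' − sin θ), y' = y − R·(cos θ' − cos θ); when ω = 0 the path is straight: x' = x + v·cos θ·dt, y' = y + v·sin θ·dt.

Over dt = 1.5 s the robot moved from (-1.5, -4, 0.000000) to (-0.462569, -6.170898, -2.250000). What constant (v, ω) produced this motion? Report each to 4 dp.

v = 2.0000, ω = -1.5000

Δθ = -2.250000 − 0.000000 = -2.250000
ω = Δθ/dt = -2.250000/1.5 = -1.5000
R = −Δy/(cos θ' − cos θ) = -1.3333
v = R·ω = -1.3333·-1.5000 = 2.0000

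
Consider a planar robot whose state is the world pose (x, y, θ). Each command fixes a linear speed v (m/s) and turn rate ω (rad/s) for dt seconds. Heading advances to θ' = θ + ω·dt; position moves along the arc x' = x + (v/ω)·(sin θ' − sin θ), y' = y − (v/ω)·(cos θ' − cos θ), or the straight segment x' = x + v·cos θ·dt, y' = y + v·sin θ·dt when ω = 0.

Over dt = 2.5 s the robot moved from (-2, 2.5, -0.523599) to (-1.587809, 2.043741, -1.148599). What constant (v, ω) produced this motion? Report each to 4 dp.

Δθ = -1.148599 − -0.523599 = -0.625000
ω = Δθ/dt = -0.625000/2.5 = -0.2500
R = −Δy/(cos θ' − cos θ) = -1.0000
v = R·ω = -1.0000·-0.2500 = 0.2500

v = 0.2500, ω = -0.2500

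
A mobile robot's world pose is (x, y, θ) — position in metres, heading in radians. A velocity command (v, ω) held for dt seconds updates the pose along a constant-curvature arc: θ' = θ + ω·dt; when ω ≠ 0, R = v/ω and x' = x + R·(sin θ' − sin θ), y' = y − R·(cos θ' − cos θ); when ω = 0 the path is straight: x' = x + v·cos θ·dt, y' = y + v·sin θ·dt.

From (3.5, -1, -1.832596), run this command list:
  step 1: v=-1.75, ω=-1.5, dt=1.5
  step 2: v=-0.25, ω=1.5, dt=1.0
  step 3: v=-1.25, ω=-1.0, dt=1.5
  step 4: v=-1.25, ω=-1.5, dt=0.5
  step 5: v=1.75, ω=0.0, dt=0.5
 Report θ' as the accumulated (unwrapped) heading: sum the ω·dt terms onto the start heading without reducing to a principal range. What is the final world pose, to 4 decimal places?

(7.7247, -0.7035, -4.8326)

step 1: θ'=-4.0826 (R=1.1667) → pose (5.5698, -0.6148, -4.0826)
step 2: θ'=-2.5826 (R=-0.1667) → pose (5.7928, -0.6580, -2.5826)
step 3: θ'=-4.0826 (R=1.2500) → pose (7.4659, -0.9815, -4.0826)
step 4: θ'=-4.8326 (R=0.8333) → pose (7.6198, -1.5722, -4.8326)
step 5: θ'=-4.8326 (straight) → pose (7.7247, -0.7035, -4.8326)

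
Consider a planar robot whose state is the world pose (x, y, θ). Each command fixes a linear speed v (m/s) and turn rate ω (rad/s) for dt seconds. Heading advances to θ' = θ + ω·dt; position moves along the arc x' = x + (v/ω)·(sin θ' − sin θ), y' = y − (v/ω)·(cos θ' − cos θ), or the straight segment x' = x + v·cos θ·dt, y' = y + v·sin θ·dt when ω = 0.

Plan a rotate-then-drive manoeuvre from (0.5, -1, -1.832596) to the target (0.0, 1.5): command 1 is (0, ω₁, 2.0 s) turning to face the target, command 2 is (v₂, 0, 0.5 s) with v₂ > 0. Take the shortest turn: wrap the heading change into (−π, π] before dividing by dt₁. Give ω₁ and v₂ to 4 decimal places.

ω₁ = -1.3412, v₂ = 5.0990

heading to target = atan2(1.5−-1, 0−0.5) = 1.7682
Δθ = wrap(1.7682 − -1.8326) = -2.6824; ω₁ = Δθ/dt₁ = -1.3412
distance = √((0−0.5)² + (1.5−-1)²) = 2.5495; v₂ = distance/dt₂ = 5.0990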